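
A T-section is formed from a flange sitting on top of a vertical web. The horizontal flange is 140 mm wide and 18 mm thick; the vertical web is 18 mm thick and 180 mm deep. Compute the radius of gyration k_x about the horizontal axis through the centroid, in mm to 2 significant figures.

k_x ≈ 63 mm

Break the section into simple shapes (no overlaps), measuring from the bottom-left corner of the bounding box.
Flange: 140 × 18, A = 2 520 mm², y = 189 mm, Ī = 68 040 mm⁴.
Web: 18 × 180, A = 3 240 mm², y = 90 mm, Ī = 8 748 000 mm⁴.
Centroid: ȳ = ΣA·y / ΣA = 133.3 mm.
Transfer each piece to the horizontal axis through the centroid using Ī + A·d² with d = y − 133.3:
  flange: d = 55.69 mm → contributes +7 882 806 mm⁴
  web: d = -43.31 mm → contributes +14 826 151 mm⁴
Total I = 22 708 958 mm⁴.
Radius of gyration: k = √(I/A) = √(22 708 958 / 5 760) = 62.79 mm.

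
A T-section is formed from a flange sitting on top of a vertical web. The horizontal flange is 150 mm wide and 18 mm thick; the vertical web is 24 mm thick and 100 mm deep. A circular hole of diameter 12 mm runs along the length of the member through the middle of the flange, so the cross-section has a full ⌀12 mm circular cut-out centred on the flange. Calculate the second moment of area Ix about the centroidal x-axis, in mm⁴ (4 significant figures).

Ix ≈ 6.406 × 10⁶ mm⁴

Break the section into simple shapes (no overlaps), measuring from the bottom-left corner of the bounding box.
Flange: 150 × 18, A = 2 700 mm², y = 109 mm, Ī = 72 900 mm⁴.
Web: 24 × 100, A = 2 400 mm², y = 50 mm, Ī = 2 000 000 mm⁴.
Hole (subtracted): ⌀12, A = 113.097 mm², y = 109 mm, Ī = 1017.88 mm⁴.
Centroid: ȳ = ΣA·y / ΣA = 80.6056 mm.
Transfer each piece to the centroidal x-axis using Ī + A·d² with d = y − 80.6056:
  flange: d = 28.3944 mm → contributes +2 249 750 mm⁴
  web: d = -30.6056 mm → contributes +4 248 090 mm⁴
  hole: d = 28.3944 mm → contributes −92201.6 mm⁴
Total I = 6 405 638 mm⁴.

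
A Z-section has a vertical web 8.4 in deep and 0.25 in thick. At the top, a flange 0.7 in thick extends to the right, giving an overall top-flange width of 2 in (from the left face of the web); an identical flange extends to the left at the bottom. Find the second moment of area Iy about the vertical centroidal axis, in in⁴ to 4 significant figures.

Decompose the section into non-overlapping parts with the origin at the bottom-left of its bounding rectangle.
Web: 0.25 × 8.4, A = 2.1 in², x = 1.875 in, Ī = 0.0109375 in⁴.
Top flange (beyond web): 1.75 × 0.7, A = 1.225 in², x = 2.875 in, Ī = 0.31263 in⁴.
Bottom flange (beyond web): 1.75 × 0.7, A = 1.225 in², x = 0.875 in, Ī = 0.31263 in⁴.
Centroid: x̄ = ΣA·x / ΣA = 1.875 in.
Transfer each piece to the vertical centroidal axis using Ī + A·d² with d = x − 1.875:
  web: d = 0 in → contributes +0.0109375 in⁴
  top flange (beyond web): d = 1 in → contributes +1.53763 in⁴
  bottom flange (beyond web): d = -1 in → contributes +1.53763 in⁴
Total I = 3.0862 in⁴.

Iy ≈ 3.086 in⁴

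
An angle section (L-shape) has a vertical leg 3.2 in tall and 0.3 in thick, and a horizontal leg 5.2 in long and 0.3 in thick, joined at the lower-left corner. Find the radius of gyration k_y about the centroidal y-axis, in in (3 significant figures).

k_y ≈ 1.68 in

Treat the section as a set of non-overlapping primitives; coordinates are from the bounding-box lower-left.
Vertical leg: 0.3 × 3.2, A = 0.96 in², x = 0.15 in, Ī = 0.0072 in⁴.
Horizontal leg (remainder): 4.9 × 0.3, A = 1.47 in², x = 2.75 in, Ī = 2.9412 in⁴.
Centroid: x̄ = ΣA·x / ΣA = 1.7228 in.
Transfer each piece to the centroidal y-axis using Ī + A·d² with d = x − 1.7228:
  vertical leg: d = -1.5728 in → contributes +2.3821 in⁴
  horizontal leg (remainder): d = 1.0272 in → contributes +4.4922 in⁴
Total I = 6.8742 in⁴.
Radius of gyration: k = √(I/A) = √(6.8742 / 2.43) = 1.6819 in.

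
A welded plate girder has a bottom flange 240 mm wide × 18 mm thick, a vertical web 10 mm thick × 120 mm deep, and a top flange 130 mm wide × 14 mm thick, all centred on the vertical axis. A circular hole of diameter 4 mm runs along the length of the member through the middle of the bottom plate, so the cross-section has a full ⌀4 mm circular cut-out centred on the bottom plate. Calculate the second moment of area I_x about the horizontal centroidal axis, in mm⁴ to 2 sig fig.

Decompose the section into non-overlapping parts with the origin at the bottom-left of its bounding rectangle.
Bottom plate: 240 × 18, A = 4 320 mm², y = 9 mm, Ī = 116 640 mm⁴.
Web plate: 10 × 120, A = 1 200 mm², y = 78 mm, Ī = 1 440 000 mm⁴.
Top plate: 130 × 14, A = 1 820 mm², y = 145 mm, Ī = 29 727 mm⁴.
Hole (subtracted): ⌀4, A = 12.57 mm², y = 9 mm, Ī = 12.57 mm⁴.
Centroid: ȳ = ΣA·y / ΣA = 54.08 mm.
Transfer each piece to the horizontal centroidal axis using Ī + A·d² with d = y − 54.08:
  bottom plate: d = -45.08 mm → contributes +8 895 734 mm⁴
  web plate: d = 23.92 mm → contributes +2 126 605 mm⁴
  top plate: d = 90.92 mm → contributes +15 074 691 mm⁴
  hole: d = -45.08 mm → contributes −25 550 mm⁴
Total I = 26 071 480 mm⁴.

I_x ≈ 2.6 × 10⁷ mm⁴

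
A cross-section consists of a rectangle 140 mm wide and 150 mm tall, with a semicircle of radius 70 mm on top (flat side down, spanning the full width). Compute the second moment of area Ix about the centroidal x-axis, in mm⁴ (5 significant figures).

Ix ≈ 1.0376 × 10⁸ mm⁴

Split into non-overlapping primitives; take the origin at the lower-left of the bounding box.
Rectangular body: 140 × 150, A = 21 000 mm², y = 75 mm, Ī = 39 375 000 mm⁴.
Semicircular cap: semicircle r = 70, A = 7696.902 mm², y = 179.7089 mm, Ī = 2 635 265 mm⁴.
Centroid: ȳ = ΣA·y / ΣA = 103.0844 mm.
Transfer each piece to the centroidal x-axis using Ī + A·d² with d = y − 103.0844:
  rectangular body: d = -28.08437 mm → contributes +55 938 365 mm⁴
  semicircular cap: d = 76.62456 mm → contributes +47 826 259 mm⁴
Total I = 103 764 624 mm⁴.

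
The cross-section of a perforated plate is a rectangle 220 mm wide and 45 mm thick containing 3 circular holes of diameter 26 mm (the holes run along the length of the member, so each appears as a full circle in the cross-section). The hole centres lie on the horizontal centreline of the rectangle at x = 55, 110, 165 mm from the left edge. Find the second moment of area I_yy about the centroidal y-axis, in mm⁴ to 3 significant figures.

I_yy ≈ 3.67 × 10⁷ mm⁴

Break the section into simple shapes (no overlaps), measuring from the bottom-left corner of the bounding box.
Plate: 220 × 45, A = 9 900 mm², x = 110 mm, Ī = 39 930 000 mm⁴.
Hole 1 (subtracted): ⌀26, A = 530.93 mm², x = 55 mm, Ī = 22 432 mm⁴.
Hole 2 (subtracted): ⌀26, A = 530.93 mm², x = 110 mm, Ī = 22 432 mm⁴.
Hole 3 (subtracted): ⌀26, A = 530.93 mm², x = 165 mm, Ī = 22 432 mm⁴.
By symmetry the centroid is at mid-width, x̄ = 110 mm.
Transfer each piece to the centroidal y-axis using Ī + A·d² with d = x − 110:
  plate: d = 0 mm → contributes +39 930 000 mm⁴
  hole 1: d = -55 mm → contributes −1 628 492 mm⁴
  hole 2: d = 0 mm → contributes −22 432 mm⁴
  hole 3: d = 55 mm → contributes −1 628 492 mm⁴
Total I = 36 650 583 mm⁴.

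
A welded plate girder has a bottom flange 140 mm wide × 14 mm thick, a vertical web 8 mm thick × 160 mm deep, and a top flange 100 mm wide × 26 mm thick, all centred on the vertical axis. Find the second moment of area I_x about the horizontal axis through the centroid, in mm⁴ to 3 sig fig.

I_x ≈ 3.94 × 10⁷ mm⁴

Treat the section as a set of non-overlapping primitives; coordinates are from the bounding-box lower-left.
Bottom plate: 140 × 14, A = 1 960 mm², y = 7 mm, Ī = 32 013 mm⁴.
Web plate: 8 × 160, A = 1 280 mm², y = 94 mm, Ī = 2 730 667 mm⁴.
Top plate: 100 × 26, A = 2 600 mm², y = 187 mm, Ī = 146 467 mm⁴.
Centroid: ȳ = ΣA·y / ΣA = 106.21 mm.
Transfer each piece to the horizontal axis through the centroid using Ī + A·d² with d = y − 106.21:
  bottom plate: d = -99.205 mm → contributes +19 321 799 mm⁴
  web plate: d = -12.205 mm → contributes +2 921 353 mm⁴
  top plate: d = 80.795 mm → contributes +17 118 628 mm⁴
Total I = 39 361 780 mm⁴.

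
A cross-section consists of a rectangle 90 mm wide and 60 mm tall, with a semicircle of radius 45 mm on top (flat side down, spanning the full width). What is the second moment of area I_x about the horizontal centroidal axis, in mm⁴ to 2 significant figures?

I_x ≈ 6.9 × 10⁶ mm⁴

Decompose the section into non-overlapping parts with the origin at the bottom-left of its bounding rectangle.
Rectangular body: 90 × 60, A = 5 400 mm², y = 30 mm, Ī = 1 620 000 mm⁴.
Semicircular cap: semicircle r = 45, A = 3 181 mm², y = 79.1 mm, Ī = 450 072 mm⁴.
Centroid: ȳ = ΣA·y / ΣA = 48.2 mm.
Transfer each piece to the horizontal centroidal axis using Ī + A·d² with d = y − 48.2:
  rectangular body: d = -18.2 mm → contributes +3 408 792 mm⁴
  semicircular cap: d = 30.9 mm → contributes +3 486 819 mm⁴
Total I = 6 895 611 mm⁴.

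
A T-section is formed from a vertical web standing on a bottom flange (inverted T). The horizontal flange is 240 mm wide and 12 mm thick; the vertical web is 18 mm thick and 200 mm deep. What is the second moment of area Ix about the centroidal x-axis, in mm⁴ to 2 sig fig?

Split into non-overlapping primitives; take the origin at the lower-left of the bounding box.
Flange: 240 × 12, A = 2 880 mm², y = 6 mm, Ī = 34 560 mm⁴.
Web: 18 × 200, A = 3 600 mm², y = 112 mm, Ī = 12 000 000 mm⁴.
Centroid: ȳ = ΣA·y / ΣA = 64.89 mm.
Transfer each piece to the centroidal x-axis using Ī + A·d² with d = y − 64.89:
  flange: d = -58.89 mm → contributes +10 022 116 mm⁴
  web: d = 47.11 mm → contributes +19 990 044 mm⁴
Total I = 30 012 160 mm⁴.

Ix ≈ 3.0 × 10⁷ mm⁴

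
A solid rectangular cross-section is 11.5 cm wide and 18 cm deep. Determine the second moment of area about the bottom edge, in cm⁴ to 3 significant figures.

I_base ≈ 2.24 × 10⁴ cm⁴

The section: 11.5 × 18, A = 207 cm², y = 9 cm, Ī = 5 589 cm⁴.
Transfer it to the base of the section using Ī + A·d² with d = y − 0:
  the section: d = 9 cm → contributes +22 356 cm⁴
Total I = 22 356 cm⁴.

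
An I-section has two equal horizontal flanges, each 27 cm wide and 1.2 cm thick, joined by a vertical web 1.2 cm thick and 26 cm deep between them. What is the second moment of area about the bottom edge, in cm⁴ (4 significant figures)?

Decompose the section into non-overlapping parts with the origin at the bottom-left of its bounding rectangle.
Bottom flange: 27 × 1.2, A = 32.4 cm², y = 0.6 cm, Ī = 3.888 cm⁴.
Web: 1.2 × 26, A = 31.2 cm², y = 14.2 cm, Ī = 1757.6 cm⁴.
Top flange: 27 × 1.2, A = 32.4 cm², y = 27.8 cm, Ī = 3.888 cm⁴.
Transfer each piece to the base of the section using Ī + A·d² with d = y − 0:
  bottom flange: d = 0.6 cm → contributes +15.552 cm⁴
  web: d = 14.2 cm → contributes +8048.77 cm⁴
  top flange: d = 27.8 cm → contributes +25043.9 cm⁴
Total I = 33108.2 cm⁴.

I_base ≈ 3.311 × 10⁴ cm⁴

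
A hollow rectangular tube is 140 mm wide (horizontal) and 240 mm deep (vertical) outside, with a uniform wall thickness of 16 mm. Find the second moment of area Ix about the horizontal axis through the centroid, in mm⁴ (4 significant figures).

Decompose the section into non-overlapping parts with the origin at the bottom-left of its bounding rectangle.
Outer rectangle: 140 × 240, A = 33 600 mm², y = 120 mm, Ī = 161 280 000 mm⁴.
Inner void (subtracted): 108 × 208, A = 22 464 mm², y = 120 mm, Ī = 80 990 208 mm⁴.
By symmetry the centroid is at mid-height, ȳ = 120 mm.
All pieces are centred on the horizontal axis through the centroid, so I = ΣĪ (holes subtracted) = 80 289 792 mm⁴.

Ix ≈ 8.029 × 10⁷ mm⁴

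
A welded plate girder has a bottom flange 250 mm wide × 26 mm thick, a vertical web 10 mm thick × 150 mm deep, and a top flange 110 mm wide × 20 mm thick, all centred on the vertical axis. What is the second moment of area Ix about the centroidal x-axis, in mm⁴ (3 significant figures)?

Ix ≈ 5.50 × 10⁷ mm⁴

Split into non-overlapping primitives; take the origin at the lower-left of the bounding box.
Bottom plate: 250 × 26, A = 6 500 mm², y = 13 mm, Ī = 366 167 mm⁴.
Web plate: 10 × 150, A = 1 500 mm², y = 101 mm, Ī = 2 812 500 mm⁴.
Top plate: 110 × 20, A = 2 200 mm², y = 186 mm, Ī = 73 333 mm⁴.
Centroid: ȳ = ΣA·y / ΣA = 63.255 mm.
Transfer each piece to the centroidal x-axis using Ī + A·d² with d = y − 63.255:
  bottom plate: d = -50.255 mm → contributes +16 782 275 mm⁴
  web plate: d = 37.745 mm → contributes +4 949 539 mm⁴
  top plate: d = 122.75 mm → contributes +33 219 323 mm⁴
Total I = 54 951 137 mm⁴.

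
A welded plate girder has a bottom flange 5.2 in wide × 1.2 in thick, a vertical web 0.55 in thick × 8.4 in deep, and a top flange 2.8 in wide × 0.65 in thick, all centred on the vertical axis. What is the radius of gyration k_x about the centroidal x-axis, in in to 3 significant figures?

Break the section into simple shapes (no overlaps), measuring from the bottom-left corner of the bounding box.
Bottom plate: 5.2 × 1.2, A = 6.24 in², y = 0.6 in, Ī = 0.7488 in⁴.
Web plate: 0.55 × 8.4, A = 4.62 in², y = 5.4 in, Ī = 27.166 in⁴.
Top plate: 2.8 × 0.65, A = 1.82 in², y = 9.925 in, Ī = 0.064079 in⁴.
Centroid: ȳ = ΣA·y / ΣA = 3.6873 in.
Transfer each piece to the centroidal x-axis using Ī + A·d² with d = y − 3.6873:
  bottom plate: d = -3.0873 in → contributes +60.226 in⁴
  web plate: d = 1.7127 in → contributes +40.717 in⁴
  top plate: d = 6.2377 in → contributes +70.877 in⁴
Total I = 171.82 in⁴.
Radius of gyration: k = √(I/A) = √(171.82 / 12.68) = 3.6811 in.

k_x ≈ 3.68 in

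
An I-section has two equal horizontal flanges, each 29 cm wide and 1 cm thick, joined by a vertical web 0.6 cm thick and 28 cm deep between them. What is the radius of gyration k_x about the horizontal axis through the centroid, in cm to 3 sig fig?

Treat the section as a set of non-overlapping primitives; coordinates are from the bounding-box lower-left.
Bottom flange: 29 × 1, A = 29 cm², y = 0.5 cm, Ī = 2.4167 cm⁴.
Web: 0.6 × 28, A = 16.8 cm², y = 15 cm, Ī = 1097.6 cm⁴.
Top flange: 29 × 1, A = 29 cm², y = 29.5 cm, Ī = 2.4167 cm⁴.
By symmetry the centroid is at mid-height, ȳ = 15 cm.
Transfer each piece to the horizontal axis through the centroid using Ī + A·d² with d = y − 15:
  bottom flange: d = -14.5 cm → contributes +6099.7 cm⁴
  web: d = 0 cm → contributes +1097.6 cm⁴
  top flange: d = 14.5 cm → contributes +6099.7 cm⁴
Total I = 13 297 cm⁴.
Radius of gyration: k = √(I/A) = √(13 297 / 74.8) = 13.333 cm.

k_x ≈ 13.3 cm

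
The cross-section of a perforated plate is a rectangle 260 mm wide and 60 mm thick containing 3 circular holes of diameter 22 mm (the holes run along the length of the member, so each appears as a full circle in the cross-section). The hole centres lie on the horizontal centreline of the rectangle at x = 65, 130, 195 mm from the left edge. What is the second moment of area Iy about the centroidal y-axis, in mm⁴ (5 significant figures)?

Iy ≈ 8.4633 × 10⁷ mm⁴

Treat the section as a set of non-overlapping primitives; coordinates are from the bounding-box lower-left.
Plate: 260 × 60, A = 15 600 mm², x = 130 mm, Ī = 87 880 000 mm⁴.
Hole 1 (subtracted): ⌀22, A = 380.1327 mm², x = 65 mm, Ī = 11499.01 mm⁴.
Hole 2 (subtracted): ⌀22, A = 380.1327 mm², x = 130 mm, Ī = 11499.01 mm⁴.
Hole 3 (subtracted): ⌀22, A = 380.1327 mm², x = 195 mm, Ī = 11499.01 mm⁴.
By symmetry the centroid is at mid-width, x̄ = 130 mm.
Transfer each piece to the centroidal y-axis using Ī + A·d² with d = x − 130:
  plate: d = 0 mm → contributes +87 880 000 mm⁴
  hole 1: d = -65 mm → contributes −1 617 560 mm⁴
  hole 2: d = 0 mm → contributes −11499.01 mm⁴
  hole 3: d = 65 mm → contributes −1 617 560 mm⁴
Total I = 84 633 382 mm⁴.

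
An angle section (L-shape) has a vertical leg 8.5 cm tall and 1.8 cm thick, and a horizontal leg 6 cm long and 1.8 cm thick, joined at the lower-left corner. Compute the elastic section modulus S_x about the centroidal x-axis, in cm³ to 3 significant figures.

S_x ≈ 28.2 cm³

Decompose the section into non-overlapping parts with the origin at the bottom-left of its bounding rectangle.
Vertical leg: 1.8 × 8.5, A = 15.3 cm², y = 4.25 cm, Ī = 92.119 cm⁴.
Horizontal leg (remainder): 4.2 × 1.8, A = 7.56 cm², y = 0.9 cm, Ī = 2.0412 cm⁴.
Centroid: ȳ = ΣA·y / ΣA = 3.1421 cm.
Transfer each piece to the centroidal x-axis using Ī + A·d² with d = y − 3.1421:
  vertical leg: d = 1.1079 cm → contributes +110.9 cm⁴
  horizontal leg (remainder): d = -2.2421 cm → contributes +40.046 cm⁴
Total I = 150.94 cm⁴.
Extreme fibre distance c = 5.3579 cm; S = I/c = 28.172 cm³.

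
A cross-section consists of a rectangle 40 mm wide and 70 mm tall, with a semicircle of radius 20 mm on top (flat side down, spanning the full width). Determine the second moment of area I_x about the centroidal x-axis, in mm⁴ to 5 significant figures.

Break the section into simple shapes (no overlaps), measuring from the bottom-left corner of the bounding box.
Rectangular body: 40 × 70, A = 2 800 mm², y = 35 mm, Ī = 1 143 333 mm⁴.
Semicircular cap: semicircle r = 20, A = 628.3185 mm², y = 78.48826 mm, Ī = 17561.11 mm⁴.
Centroid: ȳ = ΣA·y / ΣA = 42.97023 mm.
Transfer each piece to the centroidal x-axis using Ī + A·d² with d = y − 42.97023:
  rectangular body: d = -7.970228 mm → contributes +1 321 202 mm⁴
  semicircular cap: d = 35.51804 mm → contributes +810204.3 mm⁴
Total I = 2 131 406 mm⁴.

I_x ≈ 2.1314 × 10⁶ mm⁴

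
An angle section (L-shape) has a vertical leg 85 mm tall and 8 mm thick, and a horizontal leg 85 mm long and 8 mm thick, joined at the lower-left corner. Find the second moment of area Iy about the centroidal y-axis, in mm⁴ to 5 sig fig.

Treat the section as a set of non-overlapping primitives; coordinates are from the bounding-box lower-left.
Vertical leg: 8 × 85, A = 680 mm², x = 4 mm, Ī = 3626.667 mm⁴.
Horizontal leg (remainder): 77 × 8, A = 616 mm², x = 46.5 mm, Ī = 304355.3 mm⁴.
Centroid: x̄ = ΣA·x / ΣA = 24.20062 mm.
Transfer each piece to the centroidal y-axis using Ī + A·d² with d = x − 24.20062:
  vertical leg: d = -20.20062 mm → contributes +281110.8 mm⁴
  horizontal leg (remainder): d = 22.29938 mm → contributes +610 669 mm⁴
Total I = 891779.8 mm⁴.

Iy ≈ 8.9178 × 10⁵ mm⁴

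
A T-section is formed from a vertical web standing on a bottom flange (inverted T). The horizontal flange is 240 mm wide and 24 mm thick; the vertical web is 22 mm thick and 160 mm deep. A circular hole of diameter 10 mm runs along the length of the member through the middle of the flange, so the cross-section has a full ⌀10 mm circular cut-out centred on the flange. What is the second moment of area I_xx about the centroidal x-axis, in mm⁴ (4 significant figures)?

I_xx ≈ 2.618 × 10⁷ mm⁴

Split into non-overlapping primitives; take the origin at the lower-left of the bounding box.
Flange: 240 × 24, A = 5 760 mm², y = 12 mm, Ī = 276 480 mm⁴.
Web: 22 × 160, A = 3 520 mm², y = 104 mm, Ī = 7 509 333 mm⁴.
Hole (subtracted): ⌀10, A = 78.5398 mm², y = 12 mm, Ī = 490.874 mm⁴.
Centroid: ȳ = ΣA·y / ΣA = 47.1944 mm.
Transfer each piece to the centroidal x-axis using Ī + A·d² with d = y − 47.1944:
  flange: d = -35.1944 mm → contributes +7 411 085 mm⁴
  web: d = 56.8056 mm → contributes +18 867 932 mm⁴
  hole: d = -35.1944 mm → contributes −97 774 mm⁴
Total I = 26 181 243 mm⁴.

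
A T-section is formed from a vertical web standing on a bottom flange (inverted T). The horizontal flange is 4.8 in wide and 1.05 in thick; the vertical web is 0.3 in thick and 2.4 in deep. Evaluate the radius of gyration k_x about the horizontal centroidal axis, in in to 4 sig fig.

k_x ≈ 0.6825 in

Decompose the section into non-overlapping parts with the origin at the bottom-left of its bounding rectangle.
Flange: 4.8 × 1.05, A = 5.04 in², y = 0.525 in, Ī = 0.46305 in⁴.
Web: 0.3 × 2.4, A = 0.72 in², y = 2.25 in, Ī = 0.3456 in⁴.
Centroid: ȳ = ΣA·y / ΣA = 0.740625 in.
Transfer each piece to the horizontal centroidal axis using Ī + A·d² with d = y − 0.740625:
  flange: d = -0.215625 in → contributes +0.69738 in⁴
  web: d = 1.50938 in → contributes +1.98591 in⁴
Total I = 2.68329 in⁴.
Radius of gyration: k = √(I/A) = √(2.68329 / 5.76) = 0.682532 in.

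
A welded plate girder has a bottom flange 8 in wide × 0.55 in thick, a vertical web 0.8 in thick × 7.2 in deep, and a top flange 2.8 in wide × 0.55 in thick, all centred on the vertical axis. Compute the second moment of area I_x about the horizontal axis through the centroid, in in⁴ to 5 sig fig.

Split into non-overlapping primitives; take the origin at the lower-left of the bounding box.
Bottom plate: 8 × 0.55, A = 4.4 in², y = 0.275 in, Ī = 0.1109167 in⁴.
Web plate: 0.8 × 7.2, A = 5.76 in², y = 4.15 in, Ī = 24.8832 in⁴.
Top plate: 2.8 × 0.55, A = 1.54 in², y = 8.025 in, Ī = 0.03882083 in⁴.
Centroid: ȳ = ΣA·y / ΣA = 3.202778 in.
Transfer each piece to the horizontal axis through the centroid using Ī + A·d² with d = y − 3.202778:
  bottom plate: d = -2.927778 in → contributes +37.8272 in⁴
  web plate: d = 0.9472222 in → contributes +30.05124 in⁴
  top plate: d = 4.822222 in → contributes +35.84971 in⁴
Total I = 103.7282 in⁴.

I_x ≈ 103.73 in⁴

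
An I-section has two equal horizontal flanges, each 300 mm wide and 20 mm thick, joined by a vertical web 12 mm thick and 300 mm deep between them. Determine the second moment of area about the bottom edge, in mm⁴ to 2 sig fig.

Break the section into simple shapes (no overlaps), measuring from the bottom-left corner of the bounding box.
Bottom flange: 300 × 20, A = 6 000 mm², y = 10 mm, Ī = 200 000 mm⁴.
Web: 12 × 300, A = 3 600 mm², y = 170 mm, Ī = 27 000 000 mm⁴.
Top flange: 300 × 20, A = 6 000 mm², y = 330 mm, Ī = 200 000 mm⁴.
Transfer each piece to the bottom edge using Ī + A·d² with d = y − 0:
  bottom flange: d = 10 mm → contributes +800 000 mm⁴
  web: d = 170 mm → contributes +131 040 000 mm⁴
  top flange: d = 330 mm → contributes +653 600 000 mm⁴
Total I = 785 440 000 mm⁴.

I_base ≈ 7.9 × 10⁸ mm⁴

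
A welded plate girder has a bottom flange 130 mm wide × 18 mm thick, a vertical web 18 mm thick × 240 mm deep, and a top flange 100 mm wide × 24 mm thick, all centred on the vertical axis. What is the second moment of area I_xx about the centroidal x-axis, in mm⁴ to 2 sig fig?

I_xx ≈ 1.0 × 10⁸ mm⁴

Break the section into simple shapes (no overlaps), measuring from the bottom-left corner of the bounding box.
Bottom plate: 130 × 18, A = 2 340 mm², y = 9 mm, Ī = 63 180 mm⁴.
Web plate: 18 × 240, A = 4 320 mm², y = 138 mm, Ī = 20 736 000 mm⁴.
Top plate: 100 × 24, A = 2 400 mm², y = 270 mm, Ī = 115 200 mm⁴.
Centroid: ȳ = ΣA·y / ΣA = 139.6 mm.
Transfer each piece to the centroidal x-axis using Ī + A·d² with d = y − 139.6:
  bottom plate: d = -130.6 mm → contributes +40 005 021 mm⁴
  web plate: d = -1.649 mm → contributes +20 747 747 mm⁴
  top plate: d = 130.4 mm → contributes +40 894 516 mm⁴
Total I = 101 647 284 mm⁴.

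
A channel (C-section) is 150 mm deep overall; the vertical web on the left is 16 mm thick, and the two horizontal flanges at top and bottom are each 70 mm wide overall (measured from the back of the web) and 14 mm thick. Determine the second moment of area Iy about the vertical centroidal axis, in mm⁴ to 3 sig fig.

Iy ≈ 1.55 × 10⁶ mm⁴

Split into non-overlapping primitives; take the origin at the lower-left of the bounding box.
Web: 16 × 150, A = 2 400 mm², x = 8 mm, Ī = 51 200 mm⁴.
Top flange (beyond web): 54 × 14, A = 756 mm², x = 43 mm, Ī = 183 708 mm⁴.
Bottom flange (beyond web): 54 × 14, A = 756 mm², x = 43 mm, Ī = 183 708 mm⁴.
Centroid: x̄ = ΣA·x / ΣA = 21.528 mm.
Transfer each piece to the vertical centroidal axis using Ī + A·d² with d = x − 21.528:
  web: d = -13.528 mm → contributes +490 391 mm⁴
  top flange (beyond web): d = 21.472 mm → contributes +532 272 mm⁴
  bottom flange (beyond web): d = 21.472 mm → contributes +532 272 mm⁴
Total I = 1 554 935 mm⁴.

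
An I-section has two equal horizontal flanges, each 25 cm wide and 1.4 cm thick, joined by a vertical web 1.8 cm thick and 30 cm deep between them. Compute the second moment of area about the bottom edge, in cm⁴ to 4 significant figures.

I_base ≈ 5.467 × 10⁴ cm⁴

Decompose the section into non-overlapping parts with the origin at the bottom-left of its bounding rectangle.
Bottom flange: 25 × 1.4, A = 35 cm², y = 0.7 cm, Ī = 5.71667 cm⁴.
Web: 1.8 × 30, A = 54 cm², y = 16.4 cm, Ī = 4 050 cm⁴.
Top flange: 25 × 1.4, A = 35 cm², y = 32.1 cm, Ī = 5.71667 cm⁴.
Transfer each piece to the bottom edge using Ī + A·d² with d = y − 0:
  bottom flange: d = 0.7 cm → contributes +22.8667 cm⁴
  web: d = 16.4 cm → contributes +18573.8 cm⁴
  top flange: d = 32.1 cm → contributes +36070.1 cm⁴
Total I = 54666.8 cm⁴.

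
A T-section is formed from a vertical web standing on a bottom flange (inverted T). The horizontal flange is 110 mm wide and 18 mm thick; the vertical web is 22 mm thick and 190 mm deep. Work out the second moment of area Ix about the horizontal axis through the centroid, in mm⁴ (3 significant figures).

Ix ≈ 2.72 × 10⁷ mm⁴

Break the section into simple shapes (no overlaps), measuring from the bottom-left corner of the bounding box.
Flange: 110 × 18, A = 1 980 mm², y = 9 mm, Ī = 53 460 mm⁴.
Web: 22 × 190, A = 4 180 mm², y = 113 mm, Ī = 12 574 833 mm⁴.
Centroid: ȳ = ΣA·y / ΣA = 79.571 mm.
Transfer each piece to the horizontal axis through the centroid using Ī + A·d² with d = y − 79.571:
  flange: d = -70.571 mm → contributes +9 914 507 mm⁴
  web: d = 33.429 mm → contributes +17 245 855 mm⁴
Total I = 27 160 362 mm⁴.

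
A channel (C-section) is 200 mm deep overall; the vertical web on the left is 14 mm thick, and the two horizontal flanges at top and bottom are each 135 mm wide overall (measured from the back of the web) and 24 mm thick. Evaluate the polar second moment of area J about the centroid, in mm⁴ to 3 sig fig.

Break the section into simple shapes (no overlaps), measuring from the bottom-left corner of the bounding box.
Web: 14 × 200, A = 2 800 mm², y = 100 mm, Ī = 9 333 333 mm⁴.
Top flange (beyond web): 121 × 24, A = 2 904 mm², y = 188 mm, Ī = 139 392 mm⁴.
Bottom flange (beyond web): 121 × 24, A = 2 904 mm², y = 12 mm, Ī = 139 392 mm⁴.
By symmetry the centroid is at mid-height, ȳ = 100 mm.
Transfer each piece to the centroidal x-axis using Ī + A·d² with d = y − 100:
  web: d = 0 mm → contributes +9 333 333 mm⁴
  top flange (beyond web): d = 88 mm → contributes +22 627 968 mm⁴
  bottom flange (beyond web): d = -88 mm → contributes +22 627 968 mm⁴
Total I = 54 589 269 mm⁴.
For the y-axis: x̄ = 52.544 mm.
Repeating about the centroidal y-axis gives I_y = 15 739 733 mm⁴.
Polar second moment: J = I_x + I_y = 70 329 002 mm⁴.

J ≈ 7.03 × 10⁷ mm⁴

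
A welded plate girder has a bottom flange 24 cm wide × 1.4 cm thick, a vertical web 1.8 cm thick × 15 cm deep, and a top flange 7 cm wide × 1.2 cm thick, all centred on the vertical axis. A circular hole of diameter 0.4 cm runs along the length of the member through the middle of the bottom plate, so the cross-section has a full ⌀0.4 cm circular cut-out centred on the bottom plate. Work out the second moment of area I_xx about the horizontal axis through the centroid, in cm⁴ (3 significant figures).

Decompose the section into non-overlapping parts with the origin at the bottom-left of its bounding rectangle.
Bottom plate: 24 × 1.4, A = 33.6 cm², y = 0.7 cm, Ī = 5.488 cm⁴.
Web plate: 1.8 × 15, A = 27 cm², y = 8.9 cm, Ī = 506.25 cm⁴.
Top plate: 7 × 1.2, A = 8.4 cm², y = 17 cm, Ī = 1.008 cm⁴.
Hole (subtracted): ⌀0.4, A = 0.12566 cm², y = 0.7 cm, Ī = 0.0012566 cm⁴.
Centroid: ȳ = ΣA·y / ΣA = 5.9025 cm.
Transfer each piece to the horizontal axis through the centroid using Ī + A·d² with d = y − 5.9025:
  bottom plate: d = -5.2025 cm → contributes +914.91 cm⁴
  web plate: d = 2.9975 cm → contributes +748.84 cm⁴
  top plate: d = 11.097 cm → contributes +1035.5 cm⁴
  hole: d = -5.2025 cm → contributes −3.4025 cm⁴
Total I = 2695.9 cm⁴.

I_xx ≈ 2700 cm⁴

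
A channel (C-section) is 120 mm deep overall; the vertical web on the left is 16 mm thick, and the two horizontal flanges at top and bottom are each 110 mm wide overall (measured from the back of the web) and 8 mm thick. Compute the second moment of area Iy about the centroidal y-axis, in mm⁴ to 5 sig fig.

Decompose the section into non-overlapping parts with the origin at the bottom-left of its bounding rectangle.
Web: 16 × 120, A = 1 920 mm², x = 8 mm, Ī = 40 960 mm⁴.
Top flange (beyond web): 94 × 8, A = 752 mm², x = 63 mm, Ī = 553722.7 mm⁴.
Bottom flange (beyond web): 94 × 8, A = 752 mm², x = 63 mm, Ī = 553722.7 mm⁴.
Centroid: x̄ = ΣA·x / ΣA = 32.15888 mm.
Transfer each piece to the centroidal y-axis using Ī + A·d² with d = x − 32.15888:
  web: d = -24.15888 mm → contributes +1 161 571 mm⁴
  top flange (beyond web): d = 30.84112 mm → contributes +1 269 006 mm⁴
  bottom flange (beyond web): d = 30.84112 mm → contributes +1 269 006 mm⁴
Total I = 3 699 583 mm⁴.

Iy ≈ 3.6996 × 10⁶ mm⁴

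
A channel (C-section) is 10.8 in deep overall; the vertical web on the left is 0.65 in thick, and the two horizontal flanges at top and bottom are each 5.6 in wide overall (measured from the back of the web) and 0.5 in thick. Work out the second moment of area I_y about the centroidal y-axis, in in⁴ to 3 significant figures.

I_y ≈ 33.1 in⁴

Decompose the section into non-overlapping parts with the origin at the bottom-left of its bounding rectangle.
Web: 0.65 × 10.8, A = 7.02 in², x = 0.325 in, Ī = 0.24716 in⁴.
Top flange (beyond web): 4.95 × 0.5, A = 2.475 in², x = 3.125 in, Ī = 5.0536 in⁴.
Bottom flange (beyond web): 4.95 × 0.5, A = 2.475 in², x = 3.125 in, Ī = 5.0536 in⁴.
Centroid: x̄ = ΣA·x / ΣA = 1.4829 in.
Transfer each piece to the centroidal y-axis using Ī + A·d² with d = x − 1.4829:
  web: d = -1.1579 in → contributes +9.659 in⁴
  top flange (beyond web): d = 1.6421 in → contributes +11.728 in⁴
  bottom flange (beyond web): d = 1.6421 in → contributes +11.728 in⁴
Total I = 33.114 in⁴.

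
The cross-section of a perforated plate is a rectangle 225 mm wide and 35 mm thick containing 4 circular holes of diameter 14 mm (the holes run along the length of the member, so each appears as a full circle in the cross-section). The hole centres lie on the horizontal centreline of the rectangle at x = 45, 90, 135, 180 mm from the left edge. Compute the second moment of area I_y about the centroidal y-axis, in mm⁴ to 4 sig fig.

Break the section into simple shapes (no overlaps), measuring from the bottom-left corner of the bounding box.
Plate: 225 × 35, A = 7 875 mm², x = 112.5 mm, Ī = 33 222 656 mm⁴.
Hole 1 (subtracted): ⌀14, A = 153.938 mm², x = 45 mm, Ī = 1885.74 mm⁴.
Hole 2 (subtracted): ⌀14, A = 153.938 mm², x = 90 mm, Ī = 1885.74 mm⁴.
Hole 3 (subtracted): ⌀14, A = 153.938 mm², x = 135 mm, Ī = 1885.74 mm⁴.
Hole 4 (subtracted): ⌀14, A = 153.938 mm², x = 180 mm, Ī = 1885.74 mm⁴.
By symmetry the centroid is at mid-width, x̄ = 112.5 mm.
Transfer each piece to the centroidal y-axis using Ī + A·d² with d = x − 112.5:
  plate: d = 0 mm → contributes +33 222 656 mm⁴
  hole 1: d = -67.5 mm → contributes −703 266 mm⁴
  hole 2: d = -22.5 mm → contributes −79816.9 mm⁴
  hole 3: d = 22.5 mm → contributes −79816.9 mm⁴
  hole 4: d = 67.5 mm → contributes −703 266 mm⁴
Total I = 31 656 491 mm⁴.

I_y ≈ 3.166 × 10⁷ mm⁴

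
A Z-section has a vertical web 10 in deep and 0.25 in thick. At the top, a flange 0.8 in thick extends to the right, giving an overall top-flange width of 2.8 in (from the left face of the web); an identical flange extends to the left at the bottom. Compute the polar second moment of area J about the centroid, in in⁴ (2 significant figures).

J ≈ 120 in⁴

Break the section into simple shapes (no overlaps), measuring from the bottom-left corner of the bounding box.
Web: 0.25 × 10, A = 2.5 in², y = 5 in, Ī = 20.83 in⁴.
Top flange (beyond web): 2.55 × 0.8, A = 2.04 in², y = 9.6 in, Ī = 0.1088 in⁴.
Bottom flange (beyond web): 2.55 × 0.8, A = 2.04 in², y = 0.4 in, Ī = 0.1088 in⁴.
Centroid: ȳ = ΣA·y / ΣA = 5 in.
Transfer each piece to the centroidal x-axis using Ī + A·d² with d = y − 5:
  web: d = 0 in → contributes +20.83 in⁴
  top flange (beyond web): d = 4.6 in → contributes +43.28 in⁴
  bottom flange (beyond web): d = -4.6 in → contributes +43.28 in⁴
Total I = 107.4 in⁴.
For the y-axis: x̄ = 2.675 in.
Repeating about the centroidal y-axis gives I_y = 10.22 in⁴.
Polar second moment: J = I_x + I_y = 117.6 in⁴.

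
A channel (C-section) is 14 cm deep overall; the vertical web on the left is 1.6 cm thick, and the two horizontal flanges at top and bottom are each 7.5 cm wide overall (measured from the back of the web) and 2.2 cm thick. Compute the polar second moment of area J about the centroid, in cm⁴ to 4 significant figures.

J ≈ 1529 cm⁴

Decompose the section into non-overlapping parts with the origin at the bottom-left of its bounding rectangle.
Web: 1.6 × 14, A = 22.4 cm², y = 7 cm, Ī = 365.867 cm⁴.
Top flange (beyond web): 5.9 × 2.2, A = 12.98 cm², y = 12.9 cm, Ī = 5.23527 cm⁴.
Bottom flange (beyond web): 5.9 × 2.2, A = 12.98 cm², y = 1.1 cm, Ī = 5.23527 cm⁴.
By symmetry the centroid is at mid-height, ȳ = 7 cm.
Transfer each piece to the centroidal x-axis using Ī + A·d² with d = y − 7:
  web: d = 0 cm → contributes +365.867 cm⁴
  top flange (beyond web): d = 5.9 cm → contributes +457.069 cm⁴
  bottom flange (beyond web): d = -5.9 cm → contributes +457.069 cm⁴
Total I = 1 280 cm⁴.
For the y-axis: x̄ = 2.81303 cm.
Repeating about the centroidal y-axis gives I_y = 249.179 cm⁴.
Polar second moment: J = I_x + I_y = 1529.18 cm⁴.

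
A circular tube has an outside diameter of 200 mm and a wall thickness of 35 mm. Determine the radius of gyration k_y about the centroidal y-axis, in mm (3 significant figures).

Break the section into simple shapes (no overlaps), measuring from the bottom-left corner of the bounding box.
Outer circle: ⌀200, A = 31 416 mm², x = 100 mm, Ī = 78 539 816 mm⁴.
Bore (subtracted): ⌀130, A = 13 273 mm², x = 100 mm, Ī = 14 019 848 mm⁴.
By symmetry the centroid is at mid-width, x̄ = 100 mm.
All pieces are centred on the centroidal y-axis, so I = ΣĪ (holes subtracted) = 64 519 968 mm⁴.
Radius of gyration: k = √(I/A) = √(64 519 968 / 18 143) = 59.634 mm.

k_y ≈ 59.6 mm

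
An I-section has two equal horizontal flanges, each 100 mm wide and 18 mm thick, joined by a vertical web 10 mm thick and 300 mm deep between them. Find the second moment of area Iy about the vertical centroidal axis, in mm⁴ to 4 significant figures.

Split into non-overlapping primitives; take the origin at the lower-left of the bounding box.
Bottom flange: 100 × 18, A = 1 800 mm², x = 50 mm, Ī = 1 500 000 mm⁴.
Web: 10 × 300, A = 3 000 mm², x = 50 mm, Ī = 25 000 mm⁴.
Top flange: 100 × 18, A = 1 800 mm², x = 50 mm, Ī = 1 500 000 mm⁴.
By symmetry the centroid is at mid-width, x̄ = 50 mm.
All pieces are centred on the vertical centroidal axis, so I = ΣĪ = 3 025 000 mm⁴.

Iy ≈ 3.025 × 10⁶ mm⁴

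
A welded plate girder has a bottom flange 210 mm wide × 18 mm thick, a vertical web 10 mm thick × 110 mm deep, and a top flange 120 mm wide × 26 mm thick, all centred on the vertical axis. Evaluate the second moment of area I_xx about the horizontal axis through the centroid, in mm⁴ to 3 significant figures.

I_xx ≈ 3.12 × 10⁷ mm⁴

Decompose the section into non-overlapping parts with the origin at the bottom-left of its bounding rectangle.
Bottom plate: 210 × 18, A = 3 780 mm², y = 9 mm, Ī = 102 060 mm⁴.
Web plate: 10 × 110, A = 1 100 mm², y = 73 mm, Ī = 1 109 167 mm⁴.
Top plate: 120 × 26, A = 3 120 mm², y = 141 mm, Ī = 175 760 mm⁴.
Centroid: ȳ = ΣA·y / ΣA = 69.28 mm.
Transfer each piece to the horizontal axis through the centroid using Ī + A·d² with d = y − 69.28:
  bottom plate: d = -60.28 mm → contributes +13 837 364 mm⁴
  web plate: d = 3.72 mm → contributes +1 124 389 mm⁴
  top plate: d = 71.72 mm → contributes +16 224 286 mm⁴
Total I = 31 186 039 mm⁴.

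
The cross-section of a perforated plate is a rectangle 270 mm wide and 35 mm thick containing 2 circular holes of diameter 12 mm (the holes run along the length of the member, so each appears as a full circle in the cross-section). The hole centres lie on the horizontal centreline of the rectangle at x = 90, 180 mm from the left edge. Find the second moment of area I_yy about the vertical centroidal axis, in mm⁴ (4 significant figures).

Break the section into simple shapes (no overlaps), measuring from the bottom-left corner of the bounding box.
Plate: 270 × 35, A = 9 450 mm², x = 135 mm, Ī = 57 408 750 mm⁴.
Hole 1 (subtracted): ⌀12, A = 113.097 mm², x = 90 mm, Ī = 1017.88 mm⁴.
Hole 2 (subtracted): ⌀12, A = 113.097 mm², x = 180 mm, Ī = 1017.88 mm⁴.
By symmetry the centroid is at mid-width, x̄ = 135 mm.
Transfer each piece to the vertical centroidal axis using Ī + A·d² with d = x − 135:
  plate: d = 0 mm → contributes +57 408 750 mm⁴
  hole 1: d = -45 mm → contributes −230 040 mm⁴
  hole 2: d = 45 mm → contributes −230 040 mm⁴
Total I = 56 948 670 mm⁴.

I_yy ≈ 5.695 × 10⁷ mm⁴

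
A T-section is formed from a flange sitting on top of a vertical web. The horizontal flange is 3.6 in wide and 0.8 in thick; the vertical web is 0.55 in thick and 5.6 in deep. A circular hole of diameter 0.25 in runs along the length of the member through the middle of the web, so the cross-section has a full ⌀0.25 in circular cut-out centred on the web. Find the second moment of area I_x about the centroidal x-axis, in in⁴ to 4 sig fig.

Break the section into simple shapes (no overlaps), measuring from the bottom-left corner of the bounding box.
Flange: 3.6 × 0.8, A = 2.88 in², y = 6 in, Ī = 0.1536 in⁴.
Web: 0.55 × 5.6, A = 3.08 in², y = 2.8 in, Ī = 8.04907 in⁴.
Hole (subtracted): ⌀0.25, A = 0.0490874 in², y = 2.8 in, Ī = 0.000191748 in⁴.
Centroid: ȳ = ΣA·y / ΣA = 4.35915 in.
Transfer each piece to the centroidal x-axis using Ī + A·d² with d = y − 4.35915:
  flange: d = 1.64085 in → contributes +7.90768 in⁴
  web: d = -1.55915 in → contributes +15.5364 in⁴
  hole: d = -1.55915 in → contributes −0.119521 in⁴
Total I = 23.3245 in⁴.

I_x ≈ 23.32 in⁴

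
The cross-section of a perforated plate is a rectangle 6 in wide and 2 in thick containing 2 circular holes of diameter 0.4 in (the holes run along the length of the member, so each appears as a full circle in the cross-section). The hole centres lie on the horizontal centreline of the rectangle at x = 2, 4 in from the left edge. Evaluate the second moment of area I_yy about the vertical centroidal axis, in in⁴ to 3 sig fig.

I_yy ≈ 35.7 in⁴

Decompose the section into non-overlapping parts with the origin at the bottom-left of its bounding rectangle.
Plate: 6 × 2, A = 12 in², x = 3 in, Ī = 36 in⁴.
Hole 1 (subtracted): ⌀0.4, A = 0.12566 in², x = 2 in, Ī = 0.0012566 in⁴.
Hole 2 (subtracted): ⌀0.4, A = 0.12566 in², x = 4 in, Ī = 0.0012566 in⁴.
By symmetry the centroid is at mid-width, x̄ = 3 in.
Transfer each piece to the vertical centroidal axis using Ī + A·d² with d = x − 3:
  plate: d = 0 in → contributes +36 in⁴
  hole 1: d = -1 in → contributes −0.12692 in⁴
  hole 2: d = 1 in → contributes −0.12692 in⁴
Total I = 35.746 in⁴.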